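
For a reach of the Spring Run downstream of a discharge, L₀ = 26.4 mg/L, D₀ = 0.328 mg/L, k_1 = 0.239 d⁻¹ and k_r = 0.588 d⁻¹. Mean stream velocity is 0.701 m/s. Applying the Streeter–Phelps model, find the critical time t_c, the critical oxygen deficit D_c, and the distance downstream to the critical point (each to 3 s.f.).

t_c ≈ 2.53 d; D_c ≈ 5.87 mg/L; x_c ≈ 153 km

With k_r/k_1 = 2.460 and 1 − D₀(k_r−k_1)/(k_1 L₀) = 0.9819,
t_c = ln(2.460 × 0.9819) / (0.588 − 0.239) = ln(2.416) / 0.3490 = 0.8820/0.3490 = 2.527 d.
D_c = (k_1/k_r) L₀ e^(−k_1 t_c) = (0.239/0.588) × 26.4 × e^(−0.239×2.527) = 0.4065 × 26.4 × 0.5466 = 5.866 mg/L.
x_c = v t_c = 0.701 m/s × 2.527 d × 86400 s/d = 153100 m ≈ 153 km.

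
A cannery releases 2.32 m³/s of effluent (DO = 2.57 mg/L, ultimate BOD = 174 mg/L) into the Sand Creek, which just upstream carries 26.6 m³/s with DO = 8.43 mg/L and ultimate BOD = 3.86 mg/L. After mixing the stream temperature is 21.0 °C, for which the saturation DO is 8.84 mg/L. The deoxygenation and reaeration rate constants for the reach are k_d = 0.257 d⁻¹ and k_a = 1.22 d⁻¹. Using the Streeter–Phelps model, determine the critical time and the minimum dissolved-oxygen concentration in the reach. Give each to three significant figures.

Mixed DO = (26.6×8.43 + 2.32×2.57)/(26.6+2.32) = 230.2/28.92 = 7.960 mg/L.
Mixed L₀ = (26.6×3.86 + 2.32×174)/(28.92) = 506.4/28.92 = 17.51 mg/L.
Initial deficit D₀ = C_s − DO₀ = 8.84 − 7.960 = 0.8801 mg/L.
t_c = (1/0.9630) ln[(1.22/0.257)(1 − 0.8801×0.9630/(0.257×17.51))] = 1.038 × ln(3.853) = 1.401 d.
D_c = (0.257/1.22) × 17.51 × e^(−0.257×1.401) = 0.2107 × 17.51 × 0.6977 = 2.573 mg/L.
Minimum DO = 8.84 − 2.573 = 6.267 mg/L.

t_c ≈ 1.40 d; minimum DO ≈ 6.27 mg/L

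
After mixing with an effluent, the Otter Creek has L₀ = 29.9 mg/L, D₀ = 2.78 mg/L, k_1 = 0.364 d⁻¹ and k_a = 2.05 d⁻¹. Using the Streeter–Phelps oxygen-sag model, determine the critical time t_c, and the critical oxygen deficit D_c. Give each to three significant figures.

With k_a/k_1 = 5.632 and 1 − D₀(k_a−k_1)/(k_1 L₀) = 0.5693,
t_c = ln(5.632 × 0.5693) / (2.05 − 0.364) = ln(3.206) / 1.686 = 1.165/1.686 = 0.6911 d.
D_c = (k_1/k_a) L₀ e^(−k_1 t_c) = (0.364/2.05) × 29.9 × e^(−0.364×0.6911) = 0.1776 × 29.9 × 0.7776 = 4.128 mg/L.

t_c ≈ 0.691 d; D_c ≈ 4.13 mg/L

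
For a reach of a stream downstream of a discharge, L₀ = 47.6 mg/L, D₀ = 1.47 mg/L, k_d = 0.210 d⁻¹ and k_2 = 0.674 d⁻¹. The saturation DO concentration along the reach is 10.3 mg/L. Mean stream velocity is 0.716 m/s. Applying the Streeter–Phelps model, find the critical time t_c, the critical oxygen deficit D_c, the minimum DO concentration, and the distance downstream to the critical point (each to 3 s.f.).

t_c ≈ 2.36 d; D_c ≈ 9.03 mg/L; min DO ≈ 1.27 mg/L; x_c ≈ 146 km

With k_2/k_d = 3.210 and 1 − D₀(k_2−k_d)/(k_d L₀) = 0.9318,
t_c = ln(3.210 × 0.9318) / (0.674 − 0.210) = ln(2.991) / 0.4640 = 1.095/0.4640 = 2.361 d.
L(t_c) = L₀ e^(−k_d t_c) = 47.6 × 0.6091 = 28.99 mg/L, and at the critical point k_2 D_c = k_d L, so D_c = (0.210/0.674) × 28.99 = 9.033 mg/L.
Minimum DO = C_s − D_c = 10.3 − 9.033 = 1.267 mg/L.
x_c = v t_c = 0.716 m/s × 2.361 d × 86400 s/d = 146000 m ≈ 146 km.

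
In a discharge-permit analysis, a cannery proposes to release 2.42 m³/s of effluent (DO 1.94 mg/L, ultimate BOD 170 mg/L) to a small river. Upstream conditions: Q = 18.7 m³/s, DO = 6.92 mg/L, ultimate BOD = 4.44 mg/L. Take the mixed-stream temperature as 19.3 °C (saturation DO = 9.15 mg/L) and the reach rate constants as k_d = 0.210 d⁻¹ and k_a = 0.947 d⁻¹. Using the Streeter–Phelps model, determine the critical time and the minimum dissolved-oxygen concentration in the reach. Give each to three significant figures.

Mixed DO = (18.7×6.92 + 2.42×1.94)/(18.7+2.42) = 134.1/21.12 = 6.349 mg/L.
Mixed L₀ = (18.7×4.44 + 2.42×170)/(21.12) = 494.4/21.12 = 23.41 mg/L.
Initial deficit D₀ = C_s − DO₀ = 9.15 − 6.349 = 2.801 mg/L.
t_c = (1/0.7370) ln[(0.947/0.210)(1 − 2.801×0.7370/(0.210×23.41))] = 1.357 × ln(2.616) = 1.305 d.
D_c = (0.210/0.947) × 23.41 × e^(−0.210×1.305) = 0.2218 × 23.41 × 0.7603 = 3.947 mg/L.
Minimum DO = 9.15 − 3.947 = 5.203 mg/L.

t_c ≈ 1.30 d; minimum DO ≈ 5.20 mg/L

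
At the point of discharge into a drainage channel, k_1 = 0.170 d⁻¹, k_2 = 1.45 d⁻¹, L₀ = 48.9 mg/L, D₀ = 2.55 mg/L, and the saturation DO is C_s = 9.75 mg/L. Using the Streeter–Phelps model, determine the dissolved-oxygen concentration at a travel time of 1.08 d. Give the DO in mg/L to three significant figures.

k_1 L₀/(k_2−k_1) = 0.170×48.9/(1.45−0.170) = 8.313/1.280 = 6.495 mg/L.
e^(−k_1 t) = e^(−0.170×1.080) = 0.8323; e^(−k_2 t) = e^(−1.45×1.080) = 0.2089.
D = 6.495 × (0.8323 − 0.2089) + 2.55 × 0.2089 = 4.049 + 0.5326 = 4.581 mg/L.
DO = C_s − D = 9.75 − 4.581 = 5.169 mg/L.

DO ≈ 5.17 mg/L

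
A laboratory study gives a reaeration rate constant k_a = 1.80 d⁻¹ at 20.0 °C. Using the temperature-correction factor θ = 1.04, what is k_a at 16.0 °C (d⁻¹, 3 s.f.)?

k_a ≈ 1.54 d⁻¹

k_a(T₂) = k_a(T₁) · θ^(T₂−T₁) = 1.80 × 1.04^(16.0−20.0)
= 1.80 × 1.04^-4.00 = 1.80 × 0.8548 = 1.539 d⁻¹.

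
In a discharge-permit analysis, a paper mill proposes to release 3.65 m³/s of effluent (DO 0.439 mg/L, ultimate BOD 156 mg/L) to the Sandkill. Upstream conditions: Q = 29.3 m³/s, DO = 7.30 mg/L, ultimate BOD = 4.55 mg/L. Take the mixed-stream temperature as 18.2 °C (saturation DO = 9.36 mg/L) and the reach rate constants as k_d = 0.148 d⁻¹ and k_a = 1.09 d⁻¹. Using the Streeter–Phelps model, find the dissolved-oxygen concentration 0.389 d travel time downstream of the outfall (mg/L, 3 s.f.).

DO ≈ 6.54 mg/L

Mixed DO = (29.3×7.30 + 3.65×0.439)/(29.3+3.65) = 215.5/32.95 = 6.540 mg/L.
Mixed L₀ = (29.3×4.55 + 3.65×156)/(32.95) = 702.7/32.95 = 21.33 mg/L.
Initial deficit D₀ = C_s − DO₀ = 9.36 − 6.540 = 2.820 mg/L.
D(0.389) = [0.148×21.33/(1.09−0.148)](e^(−0.148×0.389) − e^(−1.09×0.389)) + 2.820 e^(−1.09×0.389)
= 3.351 × (0.9441 − 0.6544) + 2.820 × 0.6544 = 2.816 mg/L.
DO = 9.36 − 2.816 = 6.544 mg/L.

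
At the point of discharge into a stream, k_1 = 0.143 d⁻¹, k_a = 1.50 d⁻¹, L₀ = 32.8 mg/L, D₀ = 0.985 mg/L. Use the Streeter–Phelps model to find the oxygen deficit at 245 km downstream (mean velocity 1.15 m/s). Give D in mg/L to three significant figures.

Travel time t = x/v = 245 km / (1.15 m/s) = 245000 m / 1.15 m/s = 213000 s = 2.466 d.
k_1 L₀/(k_a−k_1) = 0.143×32.8/(1.50−0.143) = 4.690/1.357 = 3.456 mg/L.
e^(−k_1 t) = e^(−0.143×2.466) = 0.7029; e^(−k_a t) = e^(−1.50×2.466) = 0.02476.
D = 3.456 × (0.7029 − 0.02476) + 0.985 × 0.02476 = 2.344 + 0.02439 = 2.368 mg/L.

D ≈ 2.37 mg/L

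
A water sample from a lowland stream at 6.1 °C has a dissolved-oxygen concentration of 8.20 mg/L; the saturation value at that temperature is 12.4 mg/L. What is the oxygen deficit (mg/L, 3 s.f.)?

D = C_s − C = 12.4 − 8.20 = 4.20 mg/L.

D ≈ 4.20 mg/L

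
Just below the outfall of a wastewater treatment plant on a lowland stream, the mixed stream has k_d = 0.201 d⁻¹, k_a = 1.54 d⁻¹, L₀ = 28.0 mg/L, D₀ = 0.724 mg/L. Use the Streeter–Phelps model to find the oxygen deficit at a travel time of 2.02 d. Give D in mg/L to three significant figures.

D ≈ 2.65 mg/L

k_d L₀/(k_a−k_d) = 0.201×28.0/(1.54−0.201) = 5.628/1.339 = 4.203 mg/L.
e^(−k_d t) = e^(−0.201×2.020) = 0.6663; e^(−k_a t) = e^(−1.54×2.020) = 0.04457.
D = 4.203 × (0.6663 − 0.04457) + 0.724 × 0.04457 = 2.613 + 0.03227 = 2.645 mg/L.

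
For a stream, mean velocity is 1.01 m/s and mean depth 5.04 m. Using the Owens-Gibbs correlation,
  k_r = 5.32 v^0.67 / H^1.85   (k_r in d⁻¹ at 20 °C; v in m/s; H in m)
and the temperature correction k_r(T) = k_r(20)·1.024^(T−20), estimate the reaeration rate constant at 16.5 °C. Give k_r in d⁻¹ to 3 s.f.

k_r ≈ 0.247 d⁻¹

k_r(20) = 5.32 × 1.01^0.67 / 5.04^1.85 = 5.32 × 1.007 / 19.93 = 0.2687 d⁻¹.
k_r(16.5) = 0.2687 × 1.024^(16.5−20) = 0.2687 × 0.9203 = 0.2473 d⁻¹.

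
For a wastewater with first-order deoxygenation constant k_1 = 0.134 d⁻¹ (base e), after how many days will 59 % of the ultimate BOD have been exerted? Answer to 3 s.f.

t ≈ 6.65 d

y/L₀ = 1 − e^(−k_1 t) = 0.59 ⇒ e^(−k_1 t) = 0.410
t = −ln(0.410) / 0.134 = 0.8916 / 0.134 = 6.654 d.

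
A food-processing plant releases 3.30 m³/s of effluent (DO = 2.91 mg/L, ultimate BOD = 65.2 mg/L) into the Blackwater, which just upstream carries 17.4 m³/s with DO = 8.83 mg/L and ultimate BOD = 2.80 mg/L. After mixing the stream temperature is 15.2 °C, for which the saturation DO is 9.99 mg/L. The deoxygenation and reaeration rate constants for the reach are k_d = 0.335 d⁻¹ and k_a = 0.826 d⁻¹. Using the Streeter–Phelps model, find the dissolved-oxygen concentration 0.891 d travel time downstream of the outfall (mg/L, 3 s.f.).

Mixed DO = (17.4×8.83 + 3.30×2.91)/(17.4+3.30) = 163.2/20.70 = 7.886 mg/L.
Mixed L₀ = (17.4×2.80 + 3.30×65.2)/(20.70) = 263.9/20.70 = 12.75 mg/L.
Initial deficit D₀ = C_s − DO₀ = 9.99 − 7.886 = 2.104 mg/L.
D(0.891) = [0.335×12.75/(0.826−0.335)](e^(−0.335×0.891) − e^(−0.826×0.891)) + 2.104 e^(−0.826×0.891)
= 8.698 × (0.7419 − 0.4790) + 2.104 × 0.4790 = 3.294 mg/L.
DO = 9.99 − 3.294 = 6.696 mg/L.

DO ≈ 6.70 mg/L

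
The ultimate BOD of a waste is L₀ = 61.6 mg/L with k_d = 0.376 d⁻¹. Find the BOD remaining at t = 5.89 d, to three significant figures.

L_t = L₀ e^(−k_d t) = 61.6 × e^(−0.376×5.89) = 61.6 × 0.1092 = 6.726 mg/L.

L ≈ 6.73 mg/L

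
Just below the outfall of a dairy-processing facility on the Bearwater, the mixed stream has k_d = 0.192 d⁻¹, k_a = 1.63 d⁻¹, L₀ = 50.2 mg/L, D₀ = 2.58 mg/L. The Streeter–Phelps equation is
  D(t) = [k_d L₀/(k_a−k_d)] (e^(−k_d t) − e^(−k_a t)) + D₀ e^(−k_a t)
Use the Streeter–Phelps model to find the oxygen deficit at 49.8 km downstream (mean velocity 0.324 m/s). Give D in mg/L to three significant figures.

D ≈ 4.54 mg/L

Travel time t = x/v = 49.8 km / (0.324 m/s) = 49800 m / 0.324 m/s = 153700 s = 1.779 d.
k_d L₀/(k_a−k_d) = 0.192×50.2/(1.63−0.192) = 9.638/1.438 = 6.703 mg/L.
e^(−k_d t) = e^(−0.192×1.779) = 0.7107; e^(−k_a t) = e^(−1.63×1.779) = 0.05504.
D = 6.703 × (0.7107 − 0.05504) + 2.58 × 0.05504 = 4.394 + 0.1420 = 4.536 mg/L.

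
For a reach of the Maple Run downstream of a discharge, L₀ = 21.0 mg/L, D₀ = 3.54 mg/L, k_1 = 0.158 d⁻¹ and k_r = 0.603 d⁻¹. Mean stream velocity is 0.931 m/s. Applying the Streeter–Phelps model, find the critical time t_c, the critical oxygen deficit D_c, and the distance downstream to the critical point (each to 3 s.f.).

t_c ≈ 1.56 d; D_c ≈ 4.30 mg/L; x_c ≈ 126 km

t_c = [1/(k_r−k_1)] ln[(k_r/k_1)(1 − D₀(k_r−k_1)/(k_1 L₀))]
= [1/(0.603−0.158)] ln[(0.603/0.158)(1 − 3.54×0.4450/(0.158×21.0))]
= (1/0.4450) ln[3.816 × 0.5252] = 2.247 × ln(2.005) = 2.247 × 0.6954 = 1.563 d.
D_c = (k_1/k_r) L₀ e^(−k_1 t_c) = (0.158/0.603) × 21.0 × e^(−0.158×1.563) = 0.2620 × 21.0 × 0.7812 = 4.299 mg/L.
x_c = v t_c = 0.931 m/s × 1.563 d × 86400 s/d = 125700 m ≈ 126 km.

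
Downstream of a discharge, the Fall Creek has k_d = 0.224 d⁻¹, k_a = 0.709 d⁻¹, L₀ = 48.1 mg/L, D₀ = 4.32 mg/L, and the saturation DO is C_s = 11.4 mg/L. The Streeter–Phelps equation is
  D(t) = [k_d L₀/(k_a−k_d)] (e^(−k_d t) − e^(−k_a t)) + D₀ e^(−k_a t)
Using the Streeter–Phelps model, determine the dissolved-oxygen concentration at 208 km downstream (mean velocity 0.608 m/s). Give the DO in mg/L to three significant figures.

DO ≈ 3.33 mg/L

Travel time t = x/v = 208 km / (0.608 m/s) = 208000 m / 0.608 m/s = 342100 s = 3.960 d.
k_d L₀/(k_a−k_d) = 0.224×48.1/(0.709−0.224) = 10.77/0.4850 = 22.22 mg/L.
e^(−k_d t) = e^(−0.224×3.960) = 0.4119; e^(−k_a t) = e^(−0.709×3.960) = 0.06037.
D = 22.22 × (0.4119 − 0.06037) + 4.32 × 0.06037 = 7.810 + 0.2608 = 8.071 mg/L.
DO = C_s − D = 11.4 − 8.071 = 3.329 mg/L.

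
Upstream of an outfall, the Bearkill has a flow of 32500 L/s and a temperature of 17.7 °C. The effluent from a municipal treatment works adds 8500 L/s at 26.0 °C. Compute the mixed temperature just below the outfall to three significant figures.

Flow-weighted mixing: C = (Q_r C_r + Q_w C_w)/(Q_r + Q_w)
= (32500×17.7 + 8500×26.0)/(32500 + 8500) = 796200/41000 = 19.42 °C.

19.4 °C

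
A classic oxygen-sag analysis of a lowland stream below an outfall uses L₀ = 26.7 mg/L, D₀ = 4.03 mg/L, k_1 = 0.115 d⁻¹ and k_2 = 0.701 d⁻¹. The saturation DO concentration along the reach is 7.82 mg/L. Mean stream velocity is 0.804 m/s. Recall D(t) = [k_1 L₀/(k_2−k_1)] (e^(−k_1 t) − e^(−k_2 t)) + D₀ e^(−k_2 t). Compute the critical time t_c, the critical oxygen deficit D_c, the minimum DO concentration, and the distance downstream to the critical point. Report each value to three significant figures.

t_c = [1/(k_2−k_1)] ln[(k_2/k_1)(1 − D₀(k_2−k_1)/(k_1 L₀))]
= [1/(0.701−0.115)] ln[(0.701/0.115)(1 − 4.03×0.5860/(0.115×26.7))]
= (1/0.5860) ln[6.096 × 0.2309] = 1.706 × ln(1.407) = 1.706 × 0.3417 = 0.5831 d.
L(t_c) = L₀ e^(−k_1 t_c) = 26.7 × 0.9351 = 24.97 mg/L, and at the critical point k_2 D_c = k_1 L, so D_c = (0.115/0.701) × 24.97 = 4.096 mg/L.
Minimum DO = C_s − D_c = 7.82 − 4.096 = 3.724 mg/L.
x_c = v t_c = 0.804 m/s × 0.5831 d × 86400 s/d = 40510 m ≈ 40.5 km.

t_c ≈ 0.583 d; D_c ≈ 4.10 mg/L; min DO ≈ 3.72 mg/L; x_c ≈ 40.5 km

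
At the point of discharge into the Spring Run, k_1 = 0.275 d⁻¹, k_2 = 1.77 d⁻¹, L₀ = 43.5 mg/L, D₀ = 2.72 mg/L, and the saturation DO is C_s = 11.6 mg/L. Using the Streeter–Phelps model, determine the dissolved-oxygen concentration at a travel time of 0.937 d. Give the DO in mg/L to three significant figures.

k_1 L₀/(k_2−k_1) = 0.275×43.5/(1.77−0.275) = 11.96/1.495 = 8.002 mg/L.
e^(−k_1 t) = e^(−0.275×0.9370) = 0.7728; e^(−k_2 t) = e^(−1.77×0.9370) = 0.1904.
D = 8.002 × (0.7728 − 0.1904) + 2.72 × 0.1904 = 4.660 + 0.5180 = 5.178 mg/L.
DO = C_s − D = 11.6 − 5.178 = 6.422 mg/L.

DO ≈ 6.42 mg/L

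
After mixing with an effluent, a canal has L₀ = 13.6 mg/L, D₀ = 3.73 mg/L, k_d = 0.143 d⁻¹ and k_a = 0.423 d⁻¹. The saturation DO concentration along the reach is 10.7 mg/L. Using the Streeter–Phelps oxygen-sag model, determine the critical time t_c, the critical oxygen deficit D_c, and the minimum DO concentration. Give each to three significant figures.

t_c = [1/(k_a−k_d)] ln[(k_a/k_d)(1 − D₀(k_a−k_d)/(k_d L₀))]
= [1/(0.423−0.143)] ln[(0.423/0.143)(1 − 3.73×0.2800/(0.143×13.6))]
= (1/0.2800) ln[2.958 × 0.4630] = 3.571 × ln(1.370) = 3.571 × 0.3145 = 1.123 d.
D_c = (k_d/k_a) L₀ e^(−k_d t_c) = (0.143/0.423) × 13.6 × e^(−0.143×1.123) = 0.3381 × 13.6 × 0.8516 = 3.916 mg/L.
Minimum DO = C_s − D_c = 10.7 − 3.916 = 6.784 mg/L.

t_c ≈ 1.12 d; D_c ≈ 3.92 mg/L; min DO ≈ 6.78 mg/L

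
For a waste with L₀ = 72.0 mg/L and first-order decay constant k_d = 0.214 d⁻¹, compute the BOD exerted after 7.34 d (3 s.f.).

y ≈ 57.0 mg/L

y_t = L₀(1 − e^(−k_d t)) = 72.0 × (1 − e^(−0.214×7.34))
= 72.0 × (1 − 0.2079) = 72.0 × 0.7921 = 57.03 mg/L.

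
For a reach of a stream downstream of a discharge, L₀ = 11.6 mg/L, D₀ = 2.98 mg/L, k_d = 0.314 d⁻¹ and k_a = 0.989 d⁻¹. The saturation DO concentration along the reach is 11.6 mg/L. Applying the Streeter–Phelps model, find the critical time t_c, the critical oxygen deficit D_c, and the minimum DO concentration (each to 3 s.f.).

t_c ≈ 0.509 d; D_c ≈ 3.14 mg/L; min DO ≈ 8.46 mg/L

t_c = [1/(k_a−k_d)] ln[(k_a/k_d)(1 − D₀(k_a−k_d)/(k_d L₀))]
= [1/(0.989−0.314)] ln[(0.989/0.314)(1 − 2.98×0.6750/(0.314×11.6))]
= (1/0.6750) ln[3.150 × 0.4478] = 1.481 × ln(1.410) = 1.481 × 0.3438 = 0.5093 d.
D_c = (k_d/k_a) L₀ e^(−k_d t_c) = (0.314/0.989) × 11.6 × e^(−0.314×0.5093) = 0.3175 × 11.6 × 0.8522 = 3.139 mg/L.
Minimum DO = C_s − D_c = 11.6 − 3.139 = 8.461 mg/L.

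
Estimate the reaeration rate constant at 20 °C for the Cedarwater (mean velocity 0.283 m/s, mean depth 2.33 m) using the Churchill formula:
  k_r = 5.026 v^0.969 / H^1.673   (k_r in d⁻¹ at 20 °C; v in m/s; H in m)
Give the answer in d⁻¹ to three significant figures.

k_r = 5.026 × 0.283^0.969 / 2.33^1.673 = 5.026 × 0.2943 / 4.117 = 0.3593 d⁻¹.

k_r ≈ 0.359 d⁻¹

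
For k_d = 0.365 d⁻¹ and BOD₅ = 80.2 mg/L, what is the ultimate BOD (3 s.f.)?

BOD₅ = L₀(1 − e^(−5k_d)) ⇒ L₀ = BOD₅ / (1 − e^(−5×0.365))
= 80.2 / (1 − 0.1612) = 80.2 / 0.8388 = 95.61 mg/L.

L₀ ≈ 95.6 mg/L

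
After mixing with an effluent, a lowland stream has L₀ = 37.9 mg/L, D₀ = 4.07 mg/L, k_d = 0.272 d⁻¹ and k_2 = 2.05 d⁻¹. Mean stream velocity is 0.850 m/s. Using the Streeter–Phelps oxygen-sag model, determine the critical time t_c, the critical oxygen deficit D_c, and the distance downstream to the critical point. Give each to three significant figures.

t_c = [1/(k_2−k_d)] ln[(k_2/k_d)(1 − D₀(k_2−k_d)/(k_d L₀))]
= [1/(2.05−0.272)] ln[(2.05/0.272)(1 − 4.07×1.778/(0.272×37.9))]
= (1/1.778) ln[7.537 × 0.2980] = 0.5624 × ln(2.246) = 0.5624 × 0.8092 = 0.4551 d.
D_c = (k_d/k_2) L₀ e^(−k_d t_c) = (0.272/2.05) × 37.9 × e^(−0.272×0.4551) = 0.1327 × 37.9 × 0.8836 = 4.443 mg/L.
x_c = v t_c = 0.850 m/s × 0.4551 d × 86400 s/d = 33430 m ≈ 33.4 km.

t_c ≈ 0.455 d; D_c ≈ 4.44 mg/L; x_c ≈ 33.4 km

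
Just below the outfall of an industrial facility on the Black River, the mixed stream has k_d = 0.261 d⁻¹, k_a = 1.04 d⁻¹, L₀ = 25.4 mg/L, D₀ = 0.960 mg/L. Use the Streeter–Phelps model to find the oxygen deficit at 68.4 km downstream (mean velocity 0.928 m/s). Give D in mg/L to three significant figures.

D ≈ 3.70 mg/L

Travel time t = x/v = 68.4 km / (0.928 m/s) = 68400 m / 0.928 m/s = 73710 s = 0.8531 d.
k_d L₀/(k_a−k_d) = 0.261×25.4/(1.04−0.261) = 6.629/0.7790 = 8.510 mg/L.
e^(−k_d t) = e^(−0.261×0.8531) = 0.8004; e^(−k_a t) = e^(−1.04×0.8531) = 0.4118.
D = 8.510 × (0.8004 − 0.4118) + 0.960 × 0.4118 = 3.307 + 0.3953 = 3.702 mg/L.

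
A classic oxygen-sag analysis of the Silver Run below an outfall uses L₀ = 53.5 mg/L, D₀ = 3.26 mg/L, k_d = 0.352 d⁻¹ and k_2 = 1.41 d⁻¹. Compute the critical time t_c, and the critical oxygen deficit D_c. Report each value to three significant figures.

At the critical point dD/dt = 0, so k_d L₀ e^(−k_d t) = k_2 D. Substituting D(t) from the Streeter–Phelps equation and solving for t gives
t_c = ln[(k_2/k_d)(1 − D₀(k_2−k_d)/(k_d L₀))] / (k_2−k_d).
Here k_2−k_d = 1.058 d⁻¹ and 1 − D₀(k_2−k_d)/(k_d L₀) = 1 − 3.26×1.058/(0.352×53.5) = 0.8169, so
t_c = ln(4.006 × 0.8169) / 1.058 = 1.185 / 1.058 = 1.120 d.
D_c = (k_d/k_2) L₀ e^(−k_d t_c) = (0.352/1.41) × 53.5 × e^(−0.352×1.120) = 0.2496 × 53.5 × 0.6741 = 9.003 mg/L.

t_c ≈ 1.12 d; D_c ≈ 9.00 mg/L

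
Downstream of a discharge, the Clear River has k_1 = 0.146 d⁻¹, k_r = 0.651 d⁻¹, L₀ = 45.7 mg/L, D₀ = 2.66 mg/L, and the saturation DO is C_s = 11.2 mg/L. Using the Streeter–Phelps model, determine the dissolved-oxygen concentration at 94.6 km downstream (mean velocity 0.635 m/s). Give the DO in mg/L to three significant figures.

Travel time t = x/v = 94.6 km / (0.635 m/s) = 94600 m / 0.635 m/s = 149000 s = 1.724 d.
k_1 L₀/(k_r−k_1) = 0.146×45.7/(0.651−0.146) = 6.672/0.5050 = 13.21 mg/L.
e^(−k_1 t) = e^(−0.146×1.724) = 0.7774; e^(−k_r t) = e^(−0.651×1.724) = 0.3255.
D = 13.21 × (0.7774 − 0.3255) + 2.66 × 0.3255 = 5.972 + 0.8657 = 6.837 mg/L.
DO = C_s − D = 11.2 − 6.837 = 4.363 mg/L.

DO ≈ 4.36 mg/L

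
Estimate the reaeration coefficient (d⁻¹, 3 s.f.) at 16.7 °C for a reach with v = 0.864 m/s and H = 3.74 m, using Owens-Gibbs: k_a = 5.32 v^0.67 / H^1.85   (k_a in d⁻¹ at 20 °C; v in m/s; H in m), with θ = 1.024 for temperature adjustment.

k_a ≈ 0.389 d⁻¹

k_a(20) = 5.32 × 0.864^0.67 / 3.74^1.85 = 5.32 × 0.9067 / 11.48 = 0.4203 d⁻¹.
k_a(16.7) = 0.4203 × 1.024^(16.7−20) = 0.4203 × 0.9247 = 0.3887 d⁻¹.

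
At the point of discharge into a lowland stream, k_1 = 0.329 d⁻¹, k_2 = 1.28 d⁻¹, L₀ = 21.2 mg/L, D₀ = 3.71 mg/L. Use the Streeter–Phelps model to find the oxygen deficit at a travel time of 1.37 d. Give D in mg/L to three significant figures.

D ≈ 4.05 mg/L

k_1 L₀/(k_2−k_1) = 0.329×21.2/(1.28−0.329) = 6.975/0.9510 = 7.334 mg/L.
e^(−k_1 t) = e^(−0.329×1.370) = 0.6372; e^(−k_2 t) = e^(−1.28×1.370) = 0.1731.
D = 7.334 × (0.6372 − 0.1731) + 3.71 × 0.1731 = 3.403 + 0.6424 = 4.046 mg/L.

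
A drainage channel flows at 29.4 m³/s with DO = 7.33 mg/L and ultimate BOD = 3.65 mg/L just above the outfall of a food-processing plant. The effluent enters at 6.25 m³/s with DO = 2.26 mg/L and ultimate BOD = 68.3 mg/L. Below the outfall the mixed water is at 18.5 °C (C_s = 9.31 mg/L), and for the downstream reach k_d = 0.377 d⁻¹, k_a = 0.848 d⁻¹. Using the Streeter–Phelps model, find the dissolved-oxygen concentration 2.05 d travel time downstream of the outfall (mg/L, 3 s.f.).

Mixed DO = (29.4×7.33 + 6.25×2.26)/(29.4+6.25) = 229.6/35.65 = 6.441 mg/L.
Mixed L₀ = (29.4×3.65 + 6.25×68.3)/(35.65) = 534.2/35.65 = 14.98 mg/L.
Initial deficit D₀ = C_s − DO₀ = 9.31 − 6.441 = 2.869 mg/L.
D(2.05) = [0.377×14.98/(0.848−0.377)](e^(−0.377×2.05) − e^(−0.848×2.05)) + 2.869 e^(−0.848×2.05)
= 11.99 × (0.4617 − 0.1758) + 2.869 × 0.1758 = 3.933 mg/L.
DO = 9.31 − 3.933 = 5.377 mg/L.

DO ≈ 5.38 mg/L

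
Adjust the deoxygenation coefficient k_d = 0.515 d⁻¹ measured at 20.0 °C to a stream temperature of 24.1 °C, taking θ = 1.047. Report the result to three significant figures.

k_d ≈ 0.622 d⁻¹

k_d(T₂) = k_d(T₁) · θ^(T₂−T₁) = 0.515 × 1.047^(24.1−20.0)
= 0.515 × 1.047^4.10 = 0.515 × 1.207 = 0.6217 d⁻¹.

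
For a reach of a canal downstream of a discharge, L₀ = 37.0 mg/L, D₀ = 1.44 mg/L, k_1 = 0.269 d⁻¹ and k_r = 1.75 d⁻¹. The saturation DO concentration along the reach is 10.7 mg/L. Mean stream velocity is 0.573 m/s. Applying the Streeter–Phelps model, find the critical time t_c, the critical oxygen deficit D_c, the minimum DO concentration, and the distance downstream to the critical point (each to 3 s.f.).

t_c = [1/(k_r−k_1)] ln[(k_r/k_1)(1 − D₀(k_r−k_1)/(k_1 L₀))]
= [1/(1.75−0.269)] ln[(1.75/0.269)(1 − 1.44×1.481/(0.269×37.0))]
= (1/1.481) ln[6.506 × 0.7857] = 0.6752 × ln(5.112) = 0.6752 × 1.632 = 1.102 d.
D_c = (k_1/k_r) L₀ e^(−k_1 t_c) = (0.269/1.75) × 37.0 × e^(−0.269×1.102) = 0.1537 × 37.0 × 0.7435 = 4.229 mg/L.
Minimum DO = C_s − D_c = 10.7 − 4.229 = 6.471 mg/L.
x_c = v t_c = 0.573 m/s × 1.102 d × 86400 s/d = 54540 m ≈ 54.5 km.

t_c ≈ 1.10 d; D_c ≈ 4.23 mg/L; min DO ≈ 6.47 mg/L; x_c ≈ 54.5 km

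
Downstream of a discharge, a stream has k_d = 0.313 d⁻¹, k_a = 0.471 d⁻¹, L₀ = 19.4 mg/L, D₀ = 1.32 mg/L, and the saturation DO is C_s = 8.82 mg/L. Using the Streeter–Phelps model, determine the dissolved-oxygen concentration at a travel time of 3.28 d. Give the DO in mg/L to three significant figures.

k_d L₀/(k_a−k_d) = 0.313×19.4/(0.471−0.313) = 6.072/0.1580 = 38.43 mg/L.
e^(−k_d t) = e^(−0.313×3.280) = 0.3582; e^(−k_a t) = e^(−0.471×3.280) = 0.2133.
D = 38.43 × (0.3582 − 0.2133) + 1.32 × 0.2133 = 5.568 + 0.2816 = 5.849 mg/L.
DO = C_s − D = 8.82 − 5.849 = 2.971 mg/L.

DO ≈ 2.97 mg/L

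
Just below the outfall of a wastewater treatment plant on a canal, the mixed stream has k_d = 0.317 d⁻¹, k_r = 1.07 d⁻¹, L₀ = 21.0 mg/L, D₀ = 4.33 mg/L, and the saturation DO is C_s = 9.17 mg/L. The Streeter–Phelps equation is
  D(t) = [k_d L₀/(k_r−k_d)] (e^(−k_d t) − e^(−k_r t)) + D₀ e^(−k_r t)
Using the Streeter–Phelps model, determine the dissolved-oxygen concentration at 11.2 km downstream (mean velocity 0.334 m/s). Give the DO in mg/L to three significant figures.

Travel time t = x/v = 11.2 km / (0.334 m/s) = 11200 m / 0.334 m/s = 33530 s = 0.3881 d.
k_d L₀/(k_r−k_d) = 0.317×21.0/(1.07−0.317) = 6.657/0.7530 = 8.841 mg/L.
e^(−k_d t) = e^(−0.317×0.3881) = 0.8842; e^(−k_r t) = e^(−1.07×0.3881) = 0.6602.
D = 8.841 × (0.8842 − 0.6602) + 4.33 × 0.6602 = 1.981 + 2.858 = 4.839 mg/L.
DO = C_s − D = 9.17 − 4.839 = 4.331 mg/L.

DO ≈ 4.33 mg/L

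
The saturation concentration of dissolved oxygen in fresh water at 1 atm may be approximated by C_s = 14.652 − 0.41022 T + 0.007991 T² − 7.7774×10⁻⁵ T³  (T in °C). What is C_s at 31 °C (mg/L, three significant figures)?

C_s = 14.652 − 0.41022×31 + 0.007991×31² − 7.7774×10⁻⁵×31³ = 7.298 mg/L.

C_s ≈ 7.30 mg/L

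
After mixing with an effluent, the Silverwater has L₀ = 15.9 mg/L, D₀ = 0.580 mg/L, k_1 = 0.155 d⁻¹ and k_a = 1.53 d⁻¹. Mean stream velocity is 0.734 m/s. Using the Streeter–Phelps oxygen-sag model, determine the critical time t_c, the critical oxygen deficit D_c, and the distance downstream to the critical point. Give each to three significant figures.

t_c ≈ 1.38 d; D_c ≈ 1.30 mg/L; x_c ≈ 87.6 km

At the critical point dD/dt = 0, so k_1 L₀ e^(−k_1 t) = k_a D. Substituting D(t) from the Streeter–Phelps equation and solving for t gives
t_c = ln[(k_a/k_1)(1 − D₀(k_a−k_1)/(k_1 L₀))] / (k_a−k_1).
Here k_a−k_1 = 1.375 d⁻¹ and 1 − D₀(k_a−k_1)/(k_1 L₀) = 1 − 0.580×1.375/(0.155×15.9) = 0.6764, so
t_c = ln(9.871 × 0.6764) / 1.375 = 1.899 / 1.375 = 1.381 d.
D_c = (k_1/k_a) L₀ e^(−k_1 t_c) = (0.155/1.53) × 15.9 × e^(−0.155×1.381) = 0.1013 × 15.9 × 0.8073 = 1.300 mg/L.
x_c = v t_c = 0.734 m/s × 1.381 d × 86400 s/d = 87570 m ≈ 87.6 km.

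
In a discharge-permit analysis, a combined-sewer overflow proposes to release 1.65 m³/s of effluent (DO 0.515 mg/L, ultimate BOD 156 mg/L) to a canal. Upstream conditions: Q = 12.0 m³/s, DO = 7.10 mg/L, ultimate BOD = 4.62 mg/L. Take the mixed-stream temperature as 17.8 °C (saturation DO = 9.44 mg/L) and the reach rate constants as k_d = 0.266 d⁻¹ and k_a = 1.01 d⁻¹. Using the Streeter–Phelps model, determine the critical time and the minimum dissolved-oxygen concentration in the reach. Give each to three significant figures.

Mixed DO = (12.0×7.10 + 1.65×0.515)/(12.0+1.65) = 86.05/13.65 = 6.304 mg/L.
Mixed L₀ = (12.0×4.62 + 1.65×156)/(13.65) = 312.8/13.65 = 22.92 mg/L.
Initial deficit D₀ = C_s − DO₀ = 9.44 − 6.304 = 3.136 mg/L.
t_c = (1/0.7440) ln[(1.01/0.266)(1 − 3.136×0.7440/(0.266×22.92))] = 1.344 × ln(2.344) = 1.145 d.
D_c = (0.266/1.01) × 22.92 × e^(−0.266×1.145) = 0.2634 × 22.92 × 0.7375 = 4.451 mg/L.
Minimum DO = 9.44 − 4.451 = 4.989 mg/L.

t_c ≈ 1.14 d; minimum DO ≈ 4.99 mg/L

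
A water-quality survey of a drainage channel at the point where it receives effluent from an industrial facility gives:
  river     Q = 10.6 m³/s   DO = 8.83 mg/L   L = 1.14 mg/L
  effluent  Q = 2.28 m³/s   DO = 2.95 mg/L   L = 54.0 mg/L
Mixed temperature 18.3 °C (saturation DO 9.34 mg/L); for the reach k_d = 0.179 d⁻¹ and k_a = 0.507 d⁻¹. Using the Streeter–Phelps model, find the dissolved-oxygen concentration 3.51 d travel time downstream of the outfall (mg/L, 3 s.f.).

DO ≈ 6.99 mg/L

Mixed DO = (10.6×8.83 + 2.28×2.95)/(10.6+2.28) = 100.3/12.88 = 7.789 mg/L.
Mixed L₀ = (10.6×1.14 + 2.28×54.0)/(12.88) = 135.2/12.88 = 10.50 mg/L.
Initial deficit D₀ = C_s − DO₀ = 9.34 − 7.789 = 1.551 mg/L.
D(3.51) = [0.179×10.50/(0.507−0.179)](e^(−0.179×3.51) − e^(−0.507×3.51)) + 1.551 e^(−0.507×3.51)
= 5.729 × (0.5335 − 0.1687) + 1.551 × 0.1687 = 2.351 mg/L.
DO = 9.34 − 2.351 = 6.989 mg/L.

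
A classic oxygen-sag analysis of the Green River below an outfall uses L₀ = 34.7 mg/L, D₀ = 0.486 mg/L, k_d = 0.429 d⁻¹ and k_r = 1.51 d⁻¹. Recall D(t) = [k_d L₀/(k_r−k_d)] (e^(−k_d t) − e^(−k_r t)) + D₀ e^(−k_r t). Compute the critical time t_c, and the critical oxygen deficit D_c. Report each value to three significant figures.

At the critical point dD/dt = 0, so k_d L₀ e^(−k_d t) = k_r D. Substituting D(t) from the Streeter–Phelps equation and solving for t gives
t_c = ln[(k_r/k_d)(1 − D₀(k_r−k_d)/(k_d L₀))] / (k_r−k_d).
Here k_r−k_d = 1.081 d⁻¹ and 1 − D₀(k_r−k_d)/(k_d L₀) = 1 − 0.486×1.081/(0.429×34.7) = 0.9647, so
t_c = ln(3.520 × 0.9647) / 1.081 = 1.222 / 1.081 = 1.131 d.
L(t_c) = L₀ e^(−k_d t_c) = 34.7 × 0.6156 = 21.36 mg/L, and at the critical point k_r D_c = k_d L, so D_c = (0.429/1.51) × 21.36 = 6.069 mg/L.

t_c ≈ 1.13 d; D_c ≈ 6.07 mg/L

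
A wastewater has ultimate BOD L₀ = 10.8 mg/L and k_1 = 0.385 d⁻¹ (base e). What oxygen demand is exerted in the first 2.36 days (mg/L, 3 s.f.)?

y_t = L₀(1 − e^(−k_1 t)) = 10.8 × (1 − e^(−0.385×2.36))
= 10.8 × (1 − 0.4031) = 10.8 × 0.5969 = 6.447 mg/L.

y ≈ 6.45 mg/L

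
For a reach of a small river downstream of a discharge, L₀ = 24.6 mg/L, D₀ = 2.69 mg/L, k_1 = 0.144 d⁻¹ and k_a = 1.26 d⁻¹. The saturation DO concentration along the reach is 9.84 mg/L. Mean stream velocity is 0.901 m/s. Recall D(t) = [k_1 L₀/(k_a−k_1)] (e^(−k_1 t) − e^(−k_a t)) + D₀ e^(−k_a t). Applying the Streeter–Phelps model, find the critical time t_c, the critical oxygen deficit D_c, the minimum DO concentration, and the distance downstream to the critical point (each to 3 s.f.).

t_c ≈ 0.259 d; D_c ≈ 2.71 mg/L; min DO ≈ 7.13 mg/L; x_c ≈ 20.1 km

With k_a/k_1 = 8.750 and 1 − D₀(k_a−k_1)/(k_1 L₀) = 0.1525,
t_c = ln(8.750 × 0.1525) / (1.26 − 0.144) = ln(1.335) / 1.116 = 0.2887/1.116 = 0.2587 d.
D_c = (k_1/k_a) L₀ e^(−k_1 t_c) = (0.144/1.26) × 24.6 × e^(−0.144×0.2587) = 0.1143 × 24.6 × 0.9634 = 2.709 mg/L.
Minimum DO = C_s − D_c = 9.84 − 2.709 = 7.131 mg/L.
x_c = v t_c = 0.901 m/s × 0.2587 d × 86400 s/d = 20140 m ≈ 20.1 km.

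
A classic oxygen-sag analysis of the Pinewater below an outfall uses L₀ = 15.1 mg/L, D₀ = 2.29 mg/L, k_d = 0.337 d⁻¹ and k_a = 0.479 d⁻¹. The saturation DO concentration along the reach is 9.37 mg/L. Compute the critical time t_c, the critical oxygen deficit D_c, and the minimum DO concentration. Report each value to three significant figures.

With k_a/k_d = 1.421 and 1 − D₀(k_a−k_d)/(k_d L₀) = 0.9361,
t_c = ln(1.421 × 0.9361) / (0.479 − 0.337) = ln(1.331) / 0.1420 = 0.2856/0.1420 = 2.011 d.
D_c = (k_d/k_a) L₀ e^(−k_d t_c) = (0.337/0.479) × 15.1 × e^(−0.337×2.011) = 0.7035 × 15.1 × 0.5078 = 5.394 mg/L.
Minimum DO = C_s − D_c = 9.37 − 5.394 = 3.976 mg/L.

t_c ≈ 2.01 d; D_c ≈ 5.39 mg/L; min DO ≈ 3.98 mg/L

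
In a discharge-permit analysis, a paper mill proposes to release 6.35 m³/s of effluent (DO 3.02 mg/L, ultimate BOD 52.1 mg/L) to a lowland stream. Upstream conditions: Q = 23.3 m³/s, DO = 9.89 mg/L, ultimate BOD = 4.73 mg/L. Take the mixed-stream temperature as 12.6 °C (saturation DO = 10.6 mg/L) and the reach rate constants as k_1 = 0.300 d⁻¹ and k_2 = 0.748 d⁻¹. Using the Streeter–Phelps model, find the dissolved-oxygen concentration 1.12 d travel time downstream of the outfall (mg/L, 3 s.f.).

Mixed DO = (23.3×9.89 + 6.35×3.02)/(23.3+6.35) = 249.6/29.65 = 8.419 mg/L.
Mixed L₀ = (23.3×4.73 + 6.35×52.1)/(29.65) = 441.0/29.65 = 14.88 mg/L.
Initial deficit D₀ = C_s − DO₀ = 10.6 − 8.419 = 2.181 mg/L.
D(1.12) = [0.300×14.88/(0.748−0.300)](e^(−0.300×1.12) − e^(−0.748×1.12)) + 2.181 e^(−0.748×1.12)
= 9.961 × (0.7146 − 0.4327) + 2.181 × 0.4327 = 3.752 mg/L.
DO = 10.6 − 3.752 = 6.848 mg/L.

DO ≈ 6.85 mg/L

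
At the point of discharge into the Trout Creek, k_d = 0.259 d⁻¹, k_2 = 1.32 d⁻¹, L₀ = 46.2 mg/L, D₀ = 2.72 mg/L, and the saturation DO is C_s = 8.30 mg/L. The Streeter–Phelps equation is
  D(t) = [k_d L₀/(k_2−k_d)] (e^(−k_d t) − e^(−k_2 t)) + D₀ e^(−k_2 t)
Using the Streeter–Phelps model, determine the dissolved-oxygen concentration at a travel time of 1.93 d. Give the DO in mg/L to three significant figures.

k_d L₀/(k_2−k_d) = 0.259×46.2/(1.32−0.259) = 11.97/1.061 = 11.28 mg/L.
e^(−k_d t) = e^(−0.259×1.930) = 0.6066; e^(−k_2 t) = e^(−1.32×1.930) = 0.07827.
D = 11.28 × (0.6066 − 0.07827) + 2.72 × 0.07827 = 5.959 + 0.2129 = 6.171 mg/L.
DO = C_s − D = 8.30 − 6.171 = 2.129 mg/L.

DO ≈ 2.13 mg/L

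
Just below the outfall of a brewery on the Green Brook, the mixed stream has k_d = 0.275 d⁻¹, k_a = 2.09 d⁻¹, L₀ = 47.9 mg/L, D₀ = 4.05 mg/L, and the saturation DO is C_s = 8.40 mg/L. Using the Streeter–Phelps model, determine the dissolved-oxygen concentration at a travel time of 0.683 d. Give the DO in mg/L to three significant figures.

DO ≈ 3.15 mg/L

k_d L₀/(k_a−k_d) = 0.275×47.9/(2.09−0.275) = 13.17/1.815 = 7.258 mg/L.
e^(−k_d t) = e^(−0.275×0.6830) = 0.8288; e^(−k_a t) = e^(−2.09×0.6830) = 0.2399.
D = 7.258 × (0.8288 − 0.2399) + 4.05 × 0.2399 = 4.274 + 0.9717 = 5.245 mg/L.
DO = C_s − D = 8.40 − 5.245 = 3.155 mg/L.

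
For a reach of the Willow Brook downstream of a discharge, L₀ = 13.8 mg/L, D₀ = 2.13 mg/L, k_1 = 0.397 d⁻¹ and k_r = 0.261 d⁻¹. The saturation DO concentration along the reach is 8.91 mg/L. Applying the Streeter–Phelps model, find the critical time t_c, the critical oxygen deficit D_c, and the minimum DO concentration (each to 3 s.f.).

t_c ≈ 2.71 d; D_c ≈ 7.17 mg/L; min DO ≈ 1.74 mg/L

At the critical point dD/dt = 0, so k_1 L₀ e^(−k_1 t) = k_r D. Substituting D(t) from the Streeter–Phelps equation and solving for t gives
t_c = ln[(k_r/k_1)(1 − D₀(k_r−k_1)/(k_1 L₀))] / (k_r−k_1).
Here k_r−k_1 = -0.1360 d⁻¹ and 1 − D₀(k_r−k_1)/(k_1 L₀) = 1 − 2.13×-0.1360/(0.397×13.8) = 1.053, so
t_c = ln(0.6574 × 1.053) / -0.1360 = -0.3679 / -0.1360 = 2.705 d.
L(t_c) = L₀ e^(−k_1 t_c) = 13.8 × 0.3417 = 4.715 mg/L, and at the critical point k_r D_c = k_1 L, so D_c = (0.397/0.261) × 4.715 = 7.172 mg/L.
Minimum DO = C_s − D_c = 8.91 − 7.172 = 1.738 mg/L.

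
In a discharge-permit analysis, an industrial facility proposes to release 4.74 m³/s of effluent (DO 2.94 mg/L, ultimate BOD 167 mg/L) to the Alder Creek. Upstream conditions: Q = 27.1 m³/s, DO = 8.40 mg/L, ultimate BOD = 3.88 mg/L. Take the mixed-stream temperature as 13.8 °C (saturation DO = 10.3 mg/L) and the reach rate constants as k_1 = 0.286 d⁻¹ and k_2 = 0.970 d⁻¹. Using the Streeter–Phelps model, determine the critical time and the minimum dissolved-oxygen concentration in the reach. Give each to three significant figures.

Mixed DO = (27.1×8.40 + 4.74×2.94)/(27.1+4.74) = 241.6/31.84 = 7.587 mg/L.
Mixed L₀ = (27.1×3.88 + 4.74×167)/(31.84) = 896.7/31.84 = 28.16 mg/L.
Initial deficit D₀ = C_s − DO₀ = 10.3 − 7.587 = 2.713 mg/L.
t_c = (1/0.6840) ln[(0.970/0.286)(1 − 2.713×0.6840/(0.286×28.16))] = 1.462 × ln(2.610) = 1.403 d.
D_c = (0.286/0.970) × 28.16 × e^(−0.286×1.403) = 0.2948 × 28.16 × 0.6695 = 5.560 mg/L.
Minimum DO = 10.3 − 5.560 = 4.740 mg/L.

t_c ≈ 1.40 d; minimum DO ≈ 4.74 mg/L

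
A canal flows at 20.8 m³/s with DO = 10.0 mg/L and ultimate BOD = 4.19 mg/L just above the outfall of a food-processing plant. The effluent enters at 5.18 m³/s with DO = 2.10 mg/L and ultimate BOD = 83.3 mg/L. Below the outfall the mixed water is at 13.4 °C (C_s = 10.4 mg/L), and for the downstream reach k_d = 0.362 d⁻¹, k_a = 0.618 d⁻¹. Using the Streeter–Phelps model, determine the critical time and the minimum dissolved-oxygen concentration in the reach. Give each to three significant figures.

t_c ≈ 1.81 d; minimum DO ≈ 4.32 mg/L

Mixed DO = (20.8×10.0 + 5.18×2.10)/(20.8+5.18) = 218.9/25.98 = 8.425 mg/L.
Mixed L₀ = (20.8×4.19 + 5.18×83.3)/(25.98) = 518.6/25.98 = 19.96 mg/L.
Initial deficit D₀ = C_s − DO₀ = 10.4 − 8.425 = 1.975 mg/L.
t_c = (1/0.2560) ln[(0.618/0.362)(1 − 1.975×0.2560/(0.362×19.96))] = 3.906 × ln(1.588) = 1.806 d.
D_c = (0.362/0.618) × 19.96 × e^(−0.362×1.806) = 0.5858 × 19.96 × 0.5201 = 6.082 mg/L.
Minimum DO = 10.4 − 6.082 = 4.318 mg/L.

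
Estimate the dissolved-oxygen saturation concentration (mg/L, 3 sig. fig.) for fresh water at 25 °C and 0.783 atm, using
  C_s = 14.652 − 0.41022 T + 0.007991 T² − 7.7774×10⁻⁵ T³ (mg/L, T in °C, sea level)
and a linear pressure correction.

At sea level: C_s = 14.652 − 0.41022×25 + 0.007991×25² − 7.7774×10⁻⁵×25³ = 8.176 mg/L.
Pressure correction: C_s' = 8.176 × 0.783 = 6.402 mg/L.

C_s ≈ 6.40 mg/L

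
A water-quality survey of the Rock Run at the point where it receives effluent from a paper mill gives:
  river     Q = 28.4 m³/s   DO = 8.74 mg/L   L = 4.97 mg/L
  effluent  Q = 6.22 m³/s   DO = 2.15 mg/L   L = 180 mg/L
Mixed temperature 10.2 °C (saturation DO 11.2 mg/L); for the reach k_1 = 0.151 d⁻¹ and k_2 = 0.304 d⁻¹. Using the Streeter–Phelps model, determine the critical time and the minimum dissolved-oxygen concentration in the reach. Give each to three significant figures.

t_c ≈ 3.87 d; minimum DO ≈ 1.12 mg/L

Mixed DO = (28.4×8.74 + 6.22×2.15)/(28.4+6.22) = 261.6/34.62 = 7.556 mg/L.
Mixed L₀ = (28.4×4.97 + 6.22×180)/(34.62) = 1261/34.62 = 36.42 mg/L.
Initial deficit D₀ = C_s − DO₀ = 11.2 − 7.556 = 3.644 mg/L.
t_c = (1/0.1530) ln[(0.304/0.151)(1 − 3.644×0.1530/(0.151×36.42))] = 6.536 × ln(1.809) = 3.875 d.
D_c = (0.151/0.304) × 36.42 × e^(−0.151×3.875) = 0.4967 × 36.42 × 0.5571 = 10.08 mg/L.
Minimum DO = 11.2 − 10.08 = 1.124 mg/L.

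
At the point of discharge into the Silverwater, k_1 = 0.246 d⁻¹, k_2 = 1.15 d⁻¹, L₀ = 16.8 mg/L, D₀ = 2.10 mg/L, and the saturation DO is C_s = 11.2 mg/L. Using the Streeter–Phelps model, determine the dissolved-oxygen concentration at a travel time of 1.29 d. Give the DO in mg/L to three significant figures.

DO ≈ 8.43 mg/L

k_1 L₀/(k_2−k_1) = 0.246×16.8/(1.15−0.246) = 4.133/0.9040 = 4.572 mg/L.
e^(−k_1 t) = e^(−0.246×1.290) = 0.7281; e^(−k_2 t) = e^(−1.15×1.290) = 0.2268.
D = 4.572 × (0.7281 − 0.2268) + 2.10 × 0.2268 = 2.292 + 0.4764 = 2.768 mg/L.
DO = C_s − D = 11.2 − 2.768 = 8.432 mg/L.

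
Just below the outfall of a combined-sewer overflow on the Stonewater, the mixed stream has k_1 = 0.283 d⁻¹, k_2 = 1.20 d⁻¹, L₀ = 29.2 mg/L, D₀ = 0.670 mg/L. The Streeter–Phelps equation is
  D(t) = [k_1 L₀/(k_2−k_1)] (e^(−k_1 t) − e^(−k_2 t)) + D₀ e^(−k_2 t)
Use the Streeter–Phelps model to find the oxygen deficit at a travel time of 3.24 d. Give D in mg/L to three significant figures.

D ≈ 3.43 mg/L

k_1 L₀/(k_2−k_1) = 0.283×29.2/(1.20−0.283) = 8.264/0.9170 = 9.012 mg/L.
e^(−k_1 t) = e^(−0.283×3.240) = 0.3997; e^(−k_2 t) = e^(−1.20×3.240) = 0.02049.
D = 9.012 × (0.3997 − 0.02049) + 0.670 × 0.02049 = 3.418 + 0.01373 = 3.431 mg/L.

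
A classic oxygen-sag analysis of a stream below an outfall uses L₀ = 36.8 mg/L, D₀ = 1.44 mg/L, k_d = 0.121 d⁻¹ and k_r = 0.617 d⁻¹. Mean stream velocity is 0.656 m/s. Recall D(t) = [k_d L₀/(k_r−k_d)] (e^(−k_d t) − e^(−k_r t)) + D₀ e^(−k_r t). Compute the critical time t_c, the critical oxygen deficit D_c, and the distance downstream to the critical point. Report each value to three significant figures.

t_c ≈ 2.93 d; D_c ≈ 5.06 mg/L; x_c ≈ 166 km

At the critical point dD/dt = 0, so k_d L₀ e^(−k_d t) = k_r D. Substituting D(t) from the Streeter–Phelps equation and solving for t gives
t_c = ln[(k_r/k_d)(1 − D₀(k_r−k_d)/(k_d L₀))] / (k_r−k_d).
Here k_r−k_d = 0.4960 d⁻¹ and 1 − D₀(k_r−k_d)/(k_d L₀) = 1 − 1.44×0.4960/(0.121×36.8) = 0.8396, so
t_c = ln(5.099 × 0.8396) / 0.4960 = 1.454 / 0.4960 = 2.932 d.
D_c = (k_d/k_r) L₀ e^(−k_d t_c) = (0.121/0.617) × 36.8 × e^(−0.121×2.932) = 0.1961 × 36.8 × 0.7013 = 5.061 mg/L.
x_c = v t_c = 0.656 m/s × 2.932 d × 86400 s/d = 166200 m ≈ 166 km.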